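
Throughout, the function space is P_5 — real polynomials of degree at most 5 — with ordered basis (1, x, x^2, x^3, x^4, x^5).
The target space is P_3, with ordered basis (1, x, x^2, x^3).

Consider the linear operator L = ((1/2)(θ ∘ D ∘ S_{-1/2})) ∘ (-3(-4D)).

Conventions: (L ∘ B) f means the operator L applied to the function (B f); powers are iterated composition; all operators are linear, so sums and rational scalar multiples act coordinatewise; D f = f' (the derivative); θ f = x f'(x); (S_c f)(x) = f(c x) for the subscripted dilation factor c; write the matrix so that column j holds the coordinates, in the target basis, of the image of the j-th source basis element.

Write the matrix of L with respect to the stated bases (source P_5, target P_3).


the matrix is [[0, 0, 0, 0, 0, 0]; [0, 0, 0, 9, 0, 0]; [0, 0, 0, 0, -18, 0]; [0, 0, 0, 0, 0, 45/2]] (rows listed top to bottom)

image of 1: 0
image of x: 0
image of x^2: 0
image of x^3: 9x
image of x^4: -18x^2
image of x^5: (45/2)x^3
each image's coordinates form column j of the matrix


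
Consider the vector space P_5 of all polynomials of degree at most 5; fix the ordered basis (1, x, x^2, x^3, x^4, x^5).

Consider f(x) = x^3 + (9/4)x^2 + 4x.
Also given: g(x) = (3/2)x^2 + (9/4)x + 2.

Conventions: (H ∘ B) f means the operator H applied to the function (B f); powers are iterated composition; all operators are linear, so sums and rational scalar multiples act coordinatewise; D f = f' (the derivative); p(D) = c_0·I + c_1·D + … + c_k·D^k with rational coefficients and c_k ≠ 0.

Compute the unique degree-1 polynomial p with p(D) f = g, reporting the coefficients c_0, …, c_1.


p(D) = (1/2)·D, i.e. c_0 = 0, c_1 = 1/2

D^0 f = x^3 + (9/4)x^2 + 4x
D^1 f = 3x^2 + (9/2)x + 4
matching coefficients of g against c_0 f + c_1 Df + … from the top degree down determines the c_i
solution: c_0 = 0, c_1 = 1/2


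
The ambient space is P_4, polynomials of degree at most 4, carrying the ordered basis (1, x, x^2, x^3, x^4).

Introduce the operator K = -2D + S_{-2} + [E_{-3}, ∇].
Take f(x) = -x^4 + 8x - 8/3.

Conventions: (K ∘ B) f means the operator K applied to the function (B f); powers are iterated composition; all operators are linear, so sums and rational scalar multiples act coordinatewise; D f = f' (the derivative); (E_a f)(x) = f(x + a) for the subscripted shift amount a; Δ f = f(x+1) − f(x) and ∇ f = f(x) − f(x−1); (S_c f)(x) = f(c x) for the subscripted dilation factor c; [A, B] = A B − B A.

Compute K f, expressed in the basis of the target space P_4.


the result is g(x) = -16x^4 + 8x^3 - 16x - 56/3

D f = -4x^3 + 8
(-2D) f = 8x^3 - 16
S_{-2} f = -16x^4 - 16x - 8/3
∇ f = -4x^3 + 6x^2 - 4x + 9
E_{-3} ∇ f = -4x^3 + 42x^2 - 148x + 183
E_{-3} f = -x^4 + 12x^3 - 54x^2 + 116x - 323/3
∇ E_{-3} f = -4x^3 + 42x^2 - 148x + 183
[E_{-3}, ∇] f = 0
(-2D + S_{-2} + [E_{-3}, ∇]) f = -16x^4 + 8x^3 - 16x - 56/3


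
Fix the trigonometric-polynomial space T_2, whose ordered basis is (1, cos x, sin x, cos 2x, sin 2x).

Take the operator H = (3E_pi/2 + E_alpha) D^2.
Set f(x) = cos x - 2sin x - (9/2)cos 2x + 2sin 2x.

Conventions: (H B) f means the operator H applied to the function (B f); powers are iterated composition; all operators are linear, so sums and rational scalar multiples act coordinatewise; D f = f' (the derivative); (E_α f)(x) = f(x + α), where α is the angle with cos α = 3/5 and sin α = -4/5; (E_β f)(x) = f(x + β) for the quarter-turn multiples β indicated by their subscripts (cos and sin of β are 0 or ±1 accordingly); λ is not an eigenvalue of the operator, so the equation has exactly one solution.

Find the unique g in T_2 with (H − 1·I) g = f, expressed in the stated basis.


write g with unknown coordinates in the stated basis and equate coefficients in (H − 1·I) g = f
solving from the highest basis element down gives g = -(30/37)cos x + (5/37)sin x - (1037/2694)cos 2x + (58/1347)sin 2x
check: H g = (7/37)cos x - (69/37)sin x - (6580/1347)cos 2x + (2752/1347)sin 2x
so H g − 1·g = cos x - 2sin x - (9/2)cos 2x + 2sin 2x = f ✓

the result is g(x) = -(30/37)cos x + (5/37)sin x - (1037/2694)cos 2x + (58/1347)sin 2x


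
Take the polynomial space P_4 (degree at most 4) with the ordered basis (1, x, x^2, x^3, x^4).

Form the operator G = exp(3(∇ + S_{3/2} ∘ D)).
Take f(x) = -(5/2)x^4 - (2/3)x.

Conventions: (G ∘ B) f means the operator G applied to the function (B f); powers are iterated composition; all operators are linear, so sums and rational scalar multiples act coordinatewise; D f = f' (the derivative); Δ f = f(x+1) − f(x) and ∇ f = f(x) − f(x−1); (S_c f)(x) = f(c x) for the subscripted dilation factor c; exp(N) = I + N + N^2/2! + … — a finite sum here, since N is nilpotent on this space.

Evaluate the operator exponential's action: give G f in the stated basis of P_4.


order-1 term: -(525/4)x^3 + 45x^2 - 30x + 7/2
order-2 term: -(61425/32)x^2 + (7425/8)x - 2835/8
order-3 term: -(307125/32)x + 120825/32
order-4 term: -921375/64
the series for exp(3(∇ + S_{3/2} ∘ D)) f terminates at order 4
exp(3(∇ + S_{3/2} ∘ D)) f = -(5/2)x^4 - (525/4)x^3 - (59985/32)x^2 - (835219/96)x - 702181/64

the result is g(x) = -(5/2)x^4 - (525/4)x^3 - (59985/32)x^2 - (835219/96)x - 702181/64


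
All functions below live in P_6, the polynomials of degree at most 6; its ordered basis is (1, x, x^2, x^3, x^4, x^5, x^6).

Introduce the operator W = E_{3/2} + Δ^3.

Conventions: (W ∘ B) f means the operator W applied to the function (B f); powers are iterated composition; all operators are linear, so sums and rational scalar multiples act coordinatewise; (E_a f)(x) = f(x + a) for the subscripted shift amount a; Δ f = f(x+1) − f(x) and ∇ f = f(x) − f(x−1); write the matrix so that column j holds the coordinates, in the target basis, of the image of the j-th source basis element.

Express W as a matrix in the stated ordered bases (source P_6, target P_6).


the matrix is [[1, 3/2, 9/4, 75/8, 657/16, 5043/32, 35289/64]; [0, 1, 3, 27/4, 75/2, 3285/16, 15129/16]; [0, 0, 1, 9/2, 27/2, 375/4, 9855/16]; [0, 0, 0, 1, 6, 45/2, 375/2]; [0, 0, 0, 0, 1, 15/2, 135/4]; [0, 0, 0, 0, 0, 1, 9]; [0, 0, 0, 0, 0, 0, 1]] (rows listed top to bottom)

image of 1: 1
image of x: x + 3/2
image of x^2: x^2 + 3x + 9/4
image of x^3: x^3 + (9/2)x^2 + (27/4)x + 75/8
image of x^4: x^4 + 6x^3 + (27/2)x^2 + (75/2)x + 657/16
image of x^5: x^5 + (15/2)x^4 + (45/2)x^3 + (375/4)x^2 + (3285/16)x + 5043/32
image of x^6: x^6 + 9x^5 + (135/4)x^4 + (375/2)x^3 + (9855/16)x^2 + (15129/16)x + 35289/64
each image's coordinates form column j of the matrix


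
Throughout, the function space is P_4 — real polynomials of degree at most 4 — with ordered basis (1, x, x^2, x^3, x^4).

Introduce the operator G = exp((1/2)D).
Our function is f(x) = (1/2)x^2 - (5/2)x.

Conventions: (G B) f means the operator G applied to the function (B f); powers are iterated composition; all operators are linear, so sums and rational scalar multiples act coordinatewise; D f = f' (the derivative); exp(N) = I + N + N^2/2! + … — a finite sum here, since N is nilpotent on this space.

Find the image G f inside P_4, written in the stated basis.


the image equals g(x) = (1/2)x^2 - 2x - 9/8

order-1 term: (1/2)x - 5/4
order-2 term: 1/8
the series for exp((1/2)D) f terminates at order 2
exp((1/2)D) f = (1/2)x^2 - 2x - 9/8


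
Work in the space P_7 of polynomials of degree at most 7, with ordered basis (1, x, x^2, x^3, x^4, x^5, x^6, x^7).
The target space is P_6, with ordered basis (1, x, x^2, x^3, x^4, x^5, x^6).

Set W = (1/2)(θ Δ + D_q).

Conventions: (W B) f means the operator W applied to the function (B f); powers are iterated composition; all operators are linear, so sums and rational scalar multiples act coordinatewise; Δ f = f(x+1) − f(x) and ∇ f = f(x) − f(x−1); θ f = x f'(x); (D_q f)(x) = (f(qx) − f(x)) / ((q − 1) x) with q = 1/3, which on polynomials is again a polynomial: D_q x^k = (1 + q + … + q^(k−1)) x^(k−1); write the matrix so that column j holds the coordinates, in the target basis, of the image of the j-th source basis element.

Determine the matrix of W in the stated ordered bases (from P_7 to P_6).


the matrix is [[0, 1/2, 0, 0, 0, 0, 0, 0]; [0, 0, 5/3, 3/2, 2, 5/2, 3, 7/2]; [0, 0, 0, 67/18, 6, 10, 15, 21]; [0, 0, 0, 0, 182/27, 15, 30, 105/2]; [0, 0, 0, 0, 0, 1741/162, 30, 70]; [0, 0, 0, 0, 0, 0, 3827/243, 105/2]; [0, 0, 0, 0, 0, 0, 0, 31711/1458]] (rows listed top to bottom)

image of 1: 0
image of x: 1/2
image of x^2: (5/3)x
image of x^3: (67/18)x^2 + (3/2)x
image of x^4: (182/27)x^3 + 6x^2 + 2x
image of x^5: (1741/162)x^4 + 15x^3 + 10x^2 + (5/2)x
image of x^6: (3827/243)x^5 + 30x^4 + 30x^3 + 15x^2 + 3x
image of x^7: (31711/1458)x^6 + (105/2)x^5 + 70x^4 + (105/2)x^3 + 21x^2 + (7/2)x
each image's coordinates form column j of the matrix


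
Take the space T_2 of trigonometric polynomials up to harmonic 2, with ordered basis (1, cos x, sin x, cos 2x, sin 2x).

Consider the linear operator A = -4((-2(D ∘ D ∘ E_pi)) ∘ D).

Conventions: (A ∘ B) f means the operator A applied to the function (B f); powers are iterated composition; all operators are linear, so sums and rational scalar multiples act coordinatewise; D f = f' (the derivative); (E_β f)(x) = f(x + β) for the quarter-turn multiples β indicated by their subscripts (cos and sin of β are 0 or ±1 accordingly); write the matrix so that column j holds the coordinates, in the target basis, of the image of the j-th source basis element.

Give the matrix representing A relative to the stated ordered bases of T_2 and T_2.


the matrix is [[0, 0, 0, 0, 0]; [0, 0, 8, 0, 0]; [0, -8, 0, 0, 0]; [0, 0, 0, 0, -64]; [0, 0, 0, 64, 0]] (rows listed top to bottom)

image of 1: 0
image of cos x: -8sin x
image of sin x: 8cos x
image of cos 2x: 64sin 2x
image of sin 2x: -64cos 2x
each image's coordinates form column j of the matrix


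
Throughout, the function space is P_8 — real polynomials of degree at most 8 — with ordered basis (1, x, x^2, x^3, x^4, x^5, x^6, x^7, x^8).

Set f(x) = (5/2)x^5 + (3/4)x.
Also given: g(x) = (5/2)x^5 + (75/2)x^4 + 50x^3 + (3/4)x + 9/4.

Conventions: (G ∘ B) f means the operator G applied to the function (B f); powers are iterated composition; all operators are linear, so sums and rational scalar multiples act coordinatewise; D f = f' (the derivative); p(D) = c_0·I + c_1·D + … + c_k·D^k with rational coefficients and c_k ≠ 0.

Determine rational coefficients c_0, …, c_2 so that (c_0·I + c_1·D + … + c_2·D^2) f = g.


p(D) = I + 3·D + D^2, i.e. c_0 = 1, c_1 = 3, c_2 = 1

D^0 f = (5/2)x^5 + (3/4)x
D^1 f = (25/2)x^4 + 3/4
D^2 f = 50x^3
matching coefficients of g against c_0 f + c_1 Df + … from the top degree down determines the c_i
solution: c_0 = 1, c_1 = 3, c_2 = 1


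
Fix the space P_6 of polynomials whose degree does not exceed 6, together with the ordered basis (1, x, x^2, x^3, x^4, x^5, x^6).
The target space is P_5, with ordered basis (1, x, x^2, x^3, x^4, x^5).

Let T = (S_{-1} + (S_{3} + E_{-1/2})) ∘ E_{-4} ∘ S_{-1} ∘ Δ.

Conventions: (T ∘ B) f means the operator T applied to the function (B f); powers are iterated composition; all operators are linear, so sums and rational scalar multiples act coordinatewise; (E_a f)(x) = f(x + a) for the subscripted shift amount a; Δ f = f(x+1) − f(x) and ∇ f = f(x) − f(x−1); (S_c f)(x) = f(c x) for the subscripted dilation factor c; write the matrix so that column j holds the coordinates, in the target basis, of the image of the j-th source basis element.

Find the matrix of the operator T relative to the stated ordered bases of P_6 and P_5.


the matrix is [[0, 3, 28, 789/4, 1243, 118233/16, 339479/8]; [0, 0, -6, -84, -789, -6215, -354699/8]; [0, 0, 0, 33, 600, 13705/2, 62925]; [0, 0, 0, 0, -108, -2440, -33225]; [0, 0, 0, 0, 0, 415, 11220]; [0, 0, 0, 0, 0, 0, -1458]] (rows listed top to bottom)

image of 1: 0
image of x: 3
image of x^2: -6x + 28
image of x^3: 33x^2 - 84x + 789/4
image of x^4: -108x^3 + 600x^2 - 789x + 1243
image of x^5: 415x^4 - 2440x^3 + (13705/2)x^2 - 6215x + 118233/16
image of x^6: -1458x^5 + 11220x^4 - 33225x^3 + 62925x^2 - (354699/8)x + 339479/8
each image's coordinates form column j of the matrix


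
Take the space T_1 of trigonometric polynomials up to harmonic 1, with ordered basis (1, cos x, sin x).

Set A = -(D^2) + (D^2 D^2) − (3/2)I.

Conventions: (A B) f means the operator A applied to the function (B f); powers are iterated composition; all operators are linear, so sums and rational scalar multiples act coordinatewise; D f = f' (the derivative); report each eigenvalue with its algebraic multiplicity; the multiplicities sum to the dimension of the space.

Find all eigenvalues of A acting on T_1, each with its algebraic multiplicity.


image of 1: -3/2
image of cos x: (1/2)cos x
image of sin x: (1/2)sin x
the matrix is diagonal; its diagonal is (-3/2, 1/2, 1/2)
for a triangular matrix the eigenvalues are the diagonal entries, with algebraic multiplicity their repetition count

λ = -3/2 (multiplicity 1), λ = 1/2 (multiplicity 2)


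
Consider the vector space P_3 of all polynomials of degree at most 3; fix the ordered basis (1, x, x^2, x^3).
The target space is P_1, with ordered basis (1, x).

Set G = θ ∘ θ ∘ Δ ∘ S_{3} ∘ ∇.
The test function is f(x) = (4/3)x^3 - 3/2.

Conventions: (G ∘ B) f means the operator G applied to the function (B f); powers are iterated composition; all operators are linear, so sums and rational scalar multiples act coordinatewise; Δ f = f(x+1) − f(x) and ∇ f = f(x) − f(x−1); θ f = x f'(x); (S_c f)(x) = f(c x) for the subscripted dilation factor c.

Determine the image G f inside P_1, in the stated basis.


∇ f = 4x^2 - 4x + 4/3
S_{3} ∇ f = 36x^2 - 12x + 4/3
Δ S_{3} ∇ f = 72x + 24
θ Δ S_{3} ∇ f = 72x
θ (θ ∘ Δ ∘ S_{3}) ∇ f = 72x

g(x) = 72x


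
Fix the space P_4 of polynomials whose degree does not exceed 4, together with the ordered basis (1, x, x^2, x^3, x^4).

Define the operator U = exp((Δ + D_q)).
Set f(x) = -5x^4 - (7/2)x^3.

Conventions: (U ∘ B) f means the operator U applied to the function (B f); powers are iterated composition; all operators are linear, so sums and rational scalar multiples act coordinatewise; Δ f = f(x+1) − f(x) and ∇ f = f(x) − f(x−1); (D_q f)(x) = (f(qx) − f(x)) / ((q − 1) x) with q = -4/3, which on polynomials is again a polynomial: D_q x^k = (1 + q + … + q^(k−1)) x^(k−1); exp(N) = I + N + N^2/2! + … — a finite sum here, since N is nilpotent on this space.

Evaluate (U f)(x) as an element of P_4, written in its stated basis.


the result is g(x) = -5x^4 - (1019/54)x^3 - (19370/243)x^2 - (241651/2187)x - 573061/4374

order-1 term: -(415/27)x^3 - (410/9)x^2 - (61/2)x - 17/2
order-2 term: -(8300/243)x^2 - (3295/54)x - 1646/27
order-3 term: -(41500/2187)x - 37955/729
order-4 term: -20750/2187
the series for exp((Δ + D_q)) f terminates at order 4
exp((Δ + D_q)) f = -5x^4 - (1019/54)x^3 - (19370/243)x^2 - (241651/2187)x - 573061/4374


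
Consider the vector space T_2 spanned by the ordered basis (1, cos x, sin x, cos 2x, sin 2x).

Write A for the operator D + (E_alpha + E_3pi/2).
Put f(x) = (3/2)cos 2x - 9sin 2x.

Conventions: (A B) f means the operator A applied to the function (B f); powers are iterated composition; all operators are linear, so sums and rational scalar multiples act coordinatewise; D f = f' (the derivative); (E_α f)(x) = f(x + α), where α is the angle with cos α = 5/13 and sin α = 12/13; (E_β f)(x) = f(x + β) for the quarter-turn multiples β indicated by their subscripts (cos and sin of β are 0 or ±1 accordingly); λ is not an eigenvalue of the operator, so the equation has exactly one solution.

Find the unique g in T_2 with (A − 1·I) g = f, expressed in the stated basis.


write g with unknown coordinates in the stated basis and equate coefficients in (A − 1·I) g = f
solving from the highest basis element down gives g = (6873/4954)cos 2x + (4800/2477)sin 2x
check: A g = (7152/2477)cos 2x - (17493/2477)sin 2x
so A g − 1·g = (3/2)cos 2x - 9sin 2x = f ✓

the result is g(x) = (6873/4954)cos 2x + (4800/2477)sin 2x


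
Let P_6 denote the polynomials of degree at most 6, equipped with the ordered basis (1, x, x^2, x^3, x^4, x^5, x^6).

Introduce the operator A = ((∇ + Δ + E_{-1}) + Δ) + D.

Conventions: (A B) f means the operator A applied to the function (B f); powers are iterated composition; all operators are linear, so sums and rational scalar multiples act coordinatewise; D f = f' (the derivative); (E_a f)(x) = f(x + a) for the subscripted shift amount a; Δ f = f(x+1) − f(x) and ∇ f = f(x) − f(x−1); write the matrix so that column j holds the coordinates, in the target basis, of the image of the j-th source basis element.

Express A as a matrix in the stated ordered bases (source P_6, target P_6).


the matrix is [[1, 3, 2, 2, 2, 2, 2]; [0, 1, 6, 6, 8, 10, 12]; [0, 0, 1, 9, 12, 20, 30]; [0, 0, 0, 1, 12, 20, 40]; [0, 0, 0, 0, 1, 15, 30]; [0, 0, 0, 0, 0, 1, 18]; [0, 0, 0, 0, 0, 0, 1]] (rows listed top to bottom)

image of 1: 1
image of x: x + 3
image of x^2: x^2 + 6x + 2
image of x^3: x^3 + 9x^2 + 6x + 2
image of x^4: x^4 + 12x^3 + 12x^2 + 8x + 2
image of x^5: x^5 + 15x^4 + 20x^3 + 20x^2 + 10x + 2
image of x^6: x^6 + 18x^5 + 30x^4 + 40x^3 + 30x^2 + 12x + 2
each image's coordinates form column j of the matrix


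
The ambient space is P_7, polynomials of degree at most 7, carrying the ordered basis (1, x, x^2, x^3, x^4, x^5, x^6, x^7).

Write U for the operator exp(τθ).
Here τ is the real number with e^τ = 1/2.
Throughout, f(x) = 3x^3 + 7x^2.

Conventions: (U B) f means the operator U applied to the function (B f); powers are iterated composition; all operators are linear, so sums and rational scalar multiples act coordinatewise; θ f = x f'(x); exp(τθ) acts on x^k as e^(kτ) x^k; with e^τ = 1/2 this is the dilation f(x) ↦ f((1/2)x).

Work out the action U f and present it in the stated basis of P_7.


the image equals g(x) = (3/8)x^3 + (7/4)x^2

exp(τθ) x^k = e^(kτ) x^k; with e^τ = 1/2 this sends x^k to (1/2)^k x^k
x^2 ↦ 1/4 x^2
x^3 ↦ 1/8 x^3
applying this coordinatewise to f: exp(τθ) f = (3/8)x^3 + (7/4)x^2


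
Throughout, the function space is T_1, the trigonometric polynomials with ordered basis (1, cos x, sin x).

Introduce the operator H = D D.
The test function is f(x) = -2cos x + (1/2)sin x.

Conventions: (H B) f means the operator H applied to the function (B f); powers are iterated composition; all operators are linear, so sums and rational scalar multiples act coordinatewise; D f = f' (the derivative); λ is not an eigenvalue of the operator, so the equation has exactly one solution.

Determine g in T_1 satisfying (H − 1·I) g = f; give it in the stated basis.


write g with unknown coordinates in the stated basis and equate coefficients in (H − 1·I) g = f
solving from the highest basis element down gives g = cos x - (1/4)sin x
check: H g = -cos x + (1/4)sin x
so H g − 1·g = -2cos x + (1/2)sin x = f ✓

the result is g(x) = cos x - (1/4)sin x


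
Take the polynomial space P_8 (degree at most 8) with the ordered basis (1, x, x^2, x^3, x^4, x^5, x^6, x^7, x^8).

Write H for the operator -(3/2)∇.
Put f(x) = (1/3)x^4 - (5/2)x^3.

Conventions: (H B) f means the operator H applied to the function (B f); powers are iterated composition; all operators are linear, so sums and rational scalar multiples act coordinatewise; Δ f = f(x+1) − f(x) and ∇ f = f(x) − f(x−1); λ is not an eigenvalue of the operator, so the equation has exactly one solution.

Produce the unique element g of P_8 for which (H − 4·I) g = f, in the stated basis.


write g with unknown coordinates in the stated basis and equate coefficients in (H − 4·I) g = f
solving from the highest basis element down gives g = -(1/12)x^4 + (3/4)x^3 - (33/32)x^2 + (223/128)x - 1385/1024
check: H g = (1/2)x^3 - (33/8)x^2 + (223/32)x - 1385/256
so H g − 4·g = (1/3)x^4 - (5/2)x^3 = f ✓

the image equals g(x) = -(1/12)x^4 + (3/4)x^3 - (33/32)x^2 + (223/128)x - 1385/1024


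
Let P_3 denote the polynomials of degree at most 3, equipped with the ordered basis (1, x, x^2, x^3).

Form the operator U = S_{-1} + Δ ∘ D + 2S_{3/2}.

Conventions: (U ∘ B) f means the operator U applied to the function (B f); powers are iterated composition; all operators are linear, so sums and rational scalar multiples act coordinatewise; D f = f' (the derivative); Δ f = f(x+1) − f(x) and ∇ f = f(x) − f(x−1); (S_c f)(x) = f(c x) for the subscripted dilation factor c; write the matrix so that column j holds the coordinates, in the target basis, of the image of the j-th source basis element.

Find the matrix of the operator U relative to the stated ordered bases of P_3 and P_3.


the matrix is [[3, 0, 2, 3]; [0, 2, 0, 6]; [0, 0, 11/2, 0]; [0, 0, 0, 23/4]] (rows listed top to bottom)

image of 1: 3
image of x: 2x
image of x^2: (11/2)x^2 + 2
image of x^3: (23/4)x^3 + 6x + 3
each image's coordinates form column j of the matrix


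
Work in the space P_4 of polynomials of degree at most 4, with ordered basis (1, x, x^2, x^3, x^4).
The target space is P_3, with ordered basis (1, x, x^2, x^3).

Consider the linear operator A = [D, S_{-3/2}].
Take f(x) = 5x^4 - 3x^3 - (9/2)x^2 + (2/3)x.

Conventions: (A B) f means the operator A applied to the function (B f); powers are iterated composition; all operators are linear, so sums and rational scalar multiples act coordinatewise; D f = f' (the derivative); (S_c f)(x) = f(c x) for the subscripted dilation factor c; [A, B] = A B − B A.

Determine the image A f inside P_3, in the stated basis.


the result is g(x) = (675/4)x^3 + (405/8)x^2 - (135/4)x - 5/3

S_{-3/2} f = (405/16)x^4 + (81/8)x^3 - (81/8)x^2 - x
D S_{-3/2} f = (405/4)x^3 + (243/8)x^2 - (81/4)x - 1
D f = 20x^3 - 9x^2 - 9x + 2/3
S_{-3/2} D f = -(135/2)x^3 - (81/4)x^2 + (27/2)x + 2/3
[D, S_{-3/2}] f = (675/4)x^3 + (405/8)x^2 - (135/4)x - 5/3


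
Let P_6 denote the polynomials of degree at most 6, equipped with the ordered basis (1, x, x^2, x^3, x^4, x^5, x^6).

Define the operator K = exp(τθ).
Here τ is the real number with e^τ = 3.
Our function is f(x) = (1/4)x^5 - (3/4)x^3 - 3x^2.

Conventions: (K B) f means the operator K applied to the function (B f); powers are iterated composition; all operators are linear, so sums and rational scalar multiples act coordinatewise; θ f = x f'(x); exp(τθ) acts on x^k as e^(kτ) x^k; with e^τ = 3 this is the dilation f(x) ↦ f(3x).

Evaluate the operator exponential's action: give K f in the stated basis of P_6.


g(x) = (243/4)x^5 - (81/4)x^3 - 27x^2

exp(τθ) x^k = e^(kτ) x^k; with e^τ = 3 this sends x^k to 3^k x^k
x^2 ↦ 9 x^2
x^3 ↦ 27 x^3
x^5 ↦ 243 x^5
applying this coordinatewise to f: exp(τθ) f = (243/4)x^5 - (81/4)x^3 - 27x^2


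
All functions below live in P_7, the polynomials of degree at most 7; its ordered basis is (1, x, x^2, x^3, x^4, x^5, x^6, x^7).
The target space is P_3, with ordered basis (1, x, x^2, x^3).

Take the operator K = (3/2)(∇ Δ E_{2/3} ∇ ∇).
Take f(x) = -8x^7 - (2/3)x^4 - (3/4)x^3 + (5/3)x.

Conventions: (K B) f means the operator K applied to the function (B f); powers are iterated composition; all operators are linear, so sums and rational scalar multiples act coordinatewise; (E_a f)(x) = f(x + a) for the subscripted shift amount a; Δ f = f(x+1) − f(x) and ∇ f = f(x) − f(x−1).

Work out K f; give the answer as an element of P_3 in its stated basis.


the image equals g(x) = -10080x^3 + 10080x^2 - 13440x + 11128/3

∇ f = -56x^6 + 168x^5 - 280x^4 + (832/3)x^3 - (665/4)x^2 + (667/12)x - 77/12
∇ ∇ f = -336x^5 + 1680x^4 - 3920x^3 + 5032x^2 - (6921/2)x + 6019/6
E_{2/3} ∇ ∇ f = -336x^5 + 560x^4 - (2800/3)x^3 + (6088/9)x^2 - (17203/54)x + 9515/162
Δ (E_{2/3} ∇) ∇ f = -1680x^4 - 1120x^3 - 2800x^2 - (7984/9)x - 18979/54
∇ (Δ E_{2/3} ∇ ∇) f = -6720x^3 + 6720x^2 - 8960x + 22256/9
((3/2)(∇ Δ E_{2/3} ∇ ∇)) f = -10080x^3 + 10080x^2 - 13440x + 11128/3


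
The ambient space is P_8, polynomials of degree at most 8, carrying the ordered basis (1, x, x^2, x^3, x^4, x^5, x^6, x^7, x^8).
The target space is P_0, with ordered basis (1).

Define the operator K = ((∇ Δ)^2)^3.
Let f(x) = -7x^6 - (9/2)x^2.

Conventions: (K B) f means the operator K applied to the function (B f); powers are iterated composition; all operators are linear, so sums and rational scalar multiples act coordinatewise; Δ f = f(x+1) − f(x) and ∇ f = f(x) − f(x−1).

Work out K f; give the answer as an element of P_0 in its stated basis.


the image equals g(x) = 0

Δ f = -42x^5 - 105x^4 - 140x^3 - 105x^2 - 51x - 23/2
∇ Δ f = -210x^4 - 210x^2 - 23
Δ (∇ Δ) f = -840x^3 - 1260x^2 - 1260x - 420
∇ Δ (∇ Δ) f = -2520x^2 - 840
Δ (∇ Δ)^2 f = -5040x - 2520
∇ Δ (∇ Δ)^2 f = -5040
Δ (∇ Δ) (∇ Δ)^2 f = 0
∇ Δ (∇ Δ) (∇ Δ)^2 f = 0
Δ (∇ Δ)^2 (∇ Δ)^2 f = 0
∇ Δ (∇ Δ)^2 (∇ Δ)^2 f = 0
Δ (∇ Δ) (∇ Δ)^2 (∇ Δ)^2 f = 0
∇ Δ (∇ Δ) (∇ Δ)^2 (∇ Δ)^2 f = 0


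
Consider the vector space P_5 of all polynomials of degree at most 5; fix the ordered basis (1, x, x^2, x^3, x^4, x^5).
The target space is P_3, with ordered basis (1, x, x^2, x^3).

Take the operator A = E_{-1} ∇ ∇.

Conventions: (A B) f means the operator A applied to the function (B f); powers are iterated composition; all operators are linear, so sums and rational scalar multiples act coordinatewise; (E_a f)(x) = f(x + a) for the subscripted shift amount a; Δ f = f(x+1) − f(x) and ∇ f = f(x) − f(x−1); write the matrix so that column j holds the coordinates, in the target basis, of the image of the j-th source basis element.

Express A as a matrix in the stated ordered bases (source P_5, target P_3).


the matrix is [[0, 0, 2, -12, 50, -180]; [0, 0, 0, 6, -48, 250]; [0, 0, 0, 0, 12, -120]; [0, 0, 0, 0, 0, 20]] (rows listed top to bottom)

image of 1: 0
image of x: 0
image of x^2: 2
image of x^3: 6x - 12
image of x^4: 12x^2 - 48x + 50
image of x^5: 20x^3 - 120x^2 + 250x - 180
each image's coordinates form column j of the matrix


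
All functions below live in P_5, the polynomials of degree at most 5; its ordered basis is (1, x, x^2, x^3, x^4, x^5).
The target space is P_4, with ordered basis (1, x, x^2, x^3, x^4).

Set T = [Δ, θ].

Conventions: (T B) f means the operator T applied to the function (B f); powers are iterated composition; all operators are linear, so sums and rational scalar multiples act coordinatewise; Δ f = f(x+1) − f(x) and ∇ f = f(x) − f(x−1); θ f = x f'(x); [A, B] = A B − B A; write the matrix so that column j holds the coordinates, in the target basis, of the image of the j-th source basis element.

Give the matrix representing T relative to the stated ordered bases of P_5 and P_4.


image of 1: 0
image of x: 1
image of x^2: 2x + 2
image of x^3: 3x^2 + 6x + 3
image of x^4: 4x^3 + 12x^2 + 12x + 4
image of x^5: 5x^4 + 20x^3 + 30x^2 + 20x + 5
each image's coordinates form column j of the matrix

the matrix is [[0, 1, 2, 3, 4, 5]; [0, 0, 2, 6, 12, 20]; [0, 0, 0, 3, 12, 30]; [0, 0, 0, 0, 4, 20]; [0, 0, 0, 0, 0, 5]] (rows listed top to bottom)


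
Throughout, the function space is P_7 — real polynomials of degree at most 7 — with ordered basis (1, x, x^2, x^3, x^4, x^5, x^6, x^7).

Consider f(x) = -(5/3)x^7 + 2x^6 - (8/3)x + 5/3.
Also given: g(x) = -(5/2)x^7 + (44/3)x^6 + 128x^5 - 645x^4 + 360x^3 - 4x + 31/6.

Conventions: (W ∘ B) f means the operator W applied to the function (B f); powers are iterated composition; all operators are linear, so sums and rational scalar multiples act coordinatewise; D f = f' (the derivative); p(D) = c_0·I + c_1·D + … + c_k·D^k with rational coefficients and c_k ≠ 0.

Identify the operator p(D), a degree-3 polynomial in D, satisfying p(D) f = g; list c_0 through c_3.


p(D) = (3/2)·I − D − 2·D^2 + (3/2)·D^3, i.e. c_0 = 3/2, c_1 = -1, c_2 = -2, c_3 = 3/2

D^0 f = -(5/3)x^7 + 2x^6 - (8/3)x + 5/3
D^1 f = -(35/3)x^6 + 12x^5 - 8/3
D^2 f = -70x^5 + 60x^4
D^3 f = -350x^4 + 240x^3
matching coefficients of g against c_0 f + c_1 Df + … from the top degree down determines the c_i
solution: c_0 = 3/2, c_1 = -1, c_2 = -2, c_3 = 3/2


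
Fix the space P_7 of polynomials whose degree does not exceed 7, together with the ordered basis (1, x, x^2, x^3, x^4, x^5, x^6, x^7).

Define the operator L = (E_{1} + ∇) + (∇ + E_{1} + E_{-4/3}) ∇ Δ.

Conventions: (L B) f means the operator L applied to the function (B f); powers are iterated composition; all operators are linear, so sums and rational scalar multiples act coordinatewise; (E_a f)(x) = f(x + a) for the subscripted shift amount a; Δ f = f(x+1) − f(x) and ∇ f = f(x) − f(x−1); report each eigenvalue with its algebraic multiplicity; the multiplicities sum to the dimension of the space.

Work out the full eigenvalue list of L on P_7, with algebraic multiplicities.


λ = 1 (multiplicity 8)

image of 1: 1
image of x: x + 2
image of x^2: x^2 + 4x + 4
image of x^3: x^3 + 6x^2 + 12x + 6
image of x^4: x^4 + 8x^3 + 24x^2 + 24x + 76/3
image of x^5: x^5 + 10x^4 + 40x^3 + 60x^2 + (380/3)x + 34/27
image of x^6: x^6 + 12x^5 + 60x^4 + 120x^3 + 380x^2 + (68/9)x + 4108/27
image of x^7: x^7 + 14x^6 + 84x^5 + 210x^4 + (2660/3)x^3 + (238/9)x^2 + (28756/27)x - 8714/81
the matrix is upper triangular; its diagonal is (1, 1, 1, 1, 1, 1, 1, 1)
for a triangular matrix the eigenvalues are the diagonal entries, with algebraic multiplicity their repetition count


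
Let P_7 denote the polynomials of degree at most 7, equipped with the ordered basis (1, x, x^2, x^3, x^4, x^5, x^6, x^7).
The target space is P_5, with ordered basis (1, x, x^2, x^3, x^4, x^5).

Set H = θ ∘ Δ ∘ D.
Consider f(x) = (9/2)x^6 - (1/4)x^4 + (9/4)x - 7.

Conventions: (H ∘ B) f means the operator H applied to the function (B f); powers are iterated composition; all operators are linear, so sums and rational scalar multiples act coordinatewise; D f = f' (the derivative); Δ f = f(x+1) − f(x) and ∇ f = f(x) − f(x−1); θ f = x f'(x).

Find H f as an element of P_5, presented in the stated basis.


D f = 27x^5 - x^3 + 9/4
Δ D f = 135x^4 + 270x^3 + 267x^2 + 132x + 26
θ (Δ ∘ D) f = 540x^4 + 810x^3 + 534x^2 + 132x

the image equals g(x) = 540x^4 + 810x^3 + 534x^2 + 132x


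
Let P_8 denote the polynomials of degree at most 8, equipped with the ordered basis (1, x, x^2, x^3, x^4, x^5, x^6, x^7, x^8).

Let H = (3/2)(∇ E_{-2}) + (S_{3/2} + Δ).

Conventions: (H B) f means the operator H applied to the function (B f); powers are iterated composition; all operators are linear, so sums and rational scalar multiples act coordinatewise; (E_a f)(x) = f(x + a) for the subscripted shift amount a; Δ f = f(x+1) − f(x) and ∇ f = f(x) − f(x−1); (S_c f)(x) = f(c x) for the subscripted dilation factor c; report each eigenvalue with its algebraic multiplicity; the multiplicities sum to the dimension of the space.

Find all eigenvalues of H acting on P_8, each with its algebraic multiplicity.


λ = 1 (multiplicity 1), λ = 3/2 (multiplicity 1), λ = 9/4 (multiplicity 1), λ = 27/8 (multiplicity 1), λ = 81/16 (multiplicity 1), λ = 243/32 (multiplicity 1), λ = 729/64 (multiplicity 1), λ = 2187/128 (multiplicity 1), λ = 6561/256 (multiplicity 1)

image of 1: 1
image of x: (3/2)x + 5/2
image of x^2: (9/4)x^2 + 5x - 13/2
image of x^3: (27/8)x^3 + (15/2)x^2 - (39/2)x + 59/2
image of x^4: (81/16)x^4 + 10x^3 - 39x^2 + 118x - 193/2
image of x^5: (243/32)x^5 + (25/2)x^4 - 65x^3 + 295x^2 - (965/2)x + 635/2
image of x^6: (729/64)x^6 + 15x^5 - (195/2)x^4 + 590x^3 - (2895/2)x^2 + 1905x - 1993/2
image of x^7: (2187/128)x^7 + (35/2)x^6 - (273/2)x^5 + (2065/2)x^4 - (6755/2)x^3 + (13335/2)x^2 - (13951/2)x + 6179/2
image of x^8: (6561/256)x^8 + 20x^7 - 182x^6 + 1652x^5 - 6755x^4 + 17780x^3 - 27902x^2 + 24716x - 18913/2
the matrix is upper triangular; its diagonal is (1, 3/2, 9/4, 27/8, 81/16, 243/32, 729/64, 2187/128, 6561/256)
for a triangular matrix the eigenvalues are the diagonal entries, with algebraic multiplicity their repetition count


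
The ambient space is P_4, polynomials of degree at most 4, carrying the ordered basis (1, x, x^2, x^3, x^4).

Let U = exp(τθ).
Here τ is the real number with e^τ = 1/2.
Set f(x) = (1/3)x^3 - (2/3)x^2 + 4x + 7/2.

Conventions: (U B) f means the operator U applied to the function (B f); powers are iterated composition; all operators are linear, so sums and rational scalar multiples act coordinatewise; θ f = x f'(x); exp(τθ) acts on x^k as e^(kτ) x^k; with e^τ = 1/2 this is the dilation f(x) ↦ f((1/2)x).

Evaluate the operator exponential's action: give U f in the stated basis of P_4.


exp(τθ) x^k = e^(kτ) x^k; with e^τ = 1/2 this sends x^k to (1/2)^k x^k
x ↦ 1/2 x
x^2 ↦ 1/4 x^2
x^3 ↦ 1/8 x^3
applying this coordinatewise to f: exp(τθ) f = (1/24)x^3 - (1/6)x^2 + 2x + 7/2

g(x) = (1/24)x^3 - (1/6)x^2 + 2x + 7/2


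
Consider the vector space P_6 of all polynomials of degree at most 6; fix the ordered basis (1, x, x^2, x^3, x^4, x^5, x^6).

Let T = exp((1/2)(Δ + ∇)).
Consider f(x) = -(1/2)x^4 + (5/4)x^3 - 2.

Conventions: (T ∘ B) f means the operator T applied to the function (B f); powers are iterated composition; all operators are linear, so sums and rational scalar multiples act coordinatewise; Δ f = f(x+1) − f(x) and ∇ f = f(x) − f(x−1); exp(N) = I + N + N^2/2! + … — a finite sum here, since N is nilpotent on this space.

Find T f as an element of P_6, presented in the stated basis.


order-1 term: -2x^3 + (15/4)x^2 - 2x + 5/4
order-2 term: -3x^2 + (15/4)x - 2
order-3 term: -2x + 5/4
order-4 term: -1/2
the series for exp((1/2)(Δ + ∇)) f terminates at order 4
exp((1/2)(Δ + ∇)) f = -(1/2)x^4 - (3/4)x^3 + (3/4)x^2 - (1/4)x - 2

the image equals g(x) = -(1/2)x^4 - (3/4)x^3 + (3/4)x^2 - (1/4)x - 2


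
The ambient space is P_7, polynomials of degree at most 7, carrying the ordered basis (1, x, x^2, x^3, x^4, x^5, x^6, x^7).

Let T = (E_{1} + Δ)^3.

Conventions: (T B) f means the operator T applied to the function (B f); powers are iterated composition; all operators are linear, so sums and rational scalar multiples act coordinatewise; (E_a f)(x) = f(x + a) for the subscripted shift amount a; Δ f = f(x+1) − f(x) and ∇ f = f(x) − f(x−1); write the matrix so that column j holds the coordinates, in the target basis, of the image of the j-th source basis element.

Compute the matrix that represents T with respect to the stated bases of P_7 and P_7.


the matrix is [[1, 6, 30, 126, 462, 1566, 5070, 15966]; [0, 1, 12, 90, 504, 2310, 9396, 35490]; [0, 0, 1, 18, 180, 1260, 6930, 32886]; [0, 0, 0, 1, 24, 300, 2520, 16170]; [0, 0, 0, 0, 1, 30, 450, 4410]; [0, 0, 0, 0, 0, 1, 36, 630]; [0, 0, 0, 0, 0, 0, 1, 42]; [0, 0, 0, 0, 0, 0, 0, 1]] (rows listed top to bottom)

image of 1: 1
image of x: x + 6
image of x^2: x^2 + 12x + 30
image of x^3: x^3 + 18x^2 + 90x + 126
image of x^4: x^4 + 24x^3 + 180x^2 + 504x + 462
image of x^5: x^5 + 30x^4 + 300x^3 + 1260x^2 + 2310x + 1566
image of x^6: x^6 + 36x^5 + 450x^4 + 2520x^3 + 6930x^2 + 9396x + 5070
image of x^7: x^7 + 42x^6 + 630x^5 + 4410x^4 + 16170x^3 + 32886x^2 + 35490x + 15966
each image's coordinates form column j of the matrix


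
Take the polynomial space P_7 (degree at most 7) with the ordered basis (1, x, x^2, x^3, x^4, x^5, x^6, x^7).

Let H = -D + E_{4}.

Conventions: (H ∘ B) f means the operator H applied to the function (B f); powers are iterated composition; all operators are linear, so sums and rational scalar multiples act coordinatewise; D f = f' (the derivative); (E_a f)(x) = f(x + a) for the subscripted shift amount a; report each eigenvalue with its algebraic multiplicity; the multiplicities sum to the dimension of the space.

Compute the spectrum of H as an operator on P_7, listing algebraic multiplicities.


image of 1: 1
image of x: x + 3
image of x^2: x^2 + 6x + 16
image of x^3: x^3 + 9x^2 + 48x + 64
image of x^4: x^4 + 12x^3 + 96x^2 + 256x + 256
image of x^5: x^5 + 15x^4 + 160x^3 + 640x^2 + 1280x + 1024
image of x^6: x^6 + 18x^5 + 240x^4 + 1280x^3 + 3840x^2 + 6144x + 4096
image of x^7: x^7 + 21x^6 + 336x^5 + 2240x^4 + 8960x^3 + 21504x^2 + 28672x + 16384
the matrix is upper triangular; its diagonal is (1, 1, 1, 1, 1, 1, 1, 1)
for a triangular matrix the eigenvalues are the diagonal entries, with algebraic multiplicity their repetition count

λ = 1 (multiplicity 8)


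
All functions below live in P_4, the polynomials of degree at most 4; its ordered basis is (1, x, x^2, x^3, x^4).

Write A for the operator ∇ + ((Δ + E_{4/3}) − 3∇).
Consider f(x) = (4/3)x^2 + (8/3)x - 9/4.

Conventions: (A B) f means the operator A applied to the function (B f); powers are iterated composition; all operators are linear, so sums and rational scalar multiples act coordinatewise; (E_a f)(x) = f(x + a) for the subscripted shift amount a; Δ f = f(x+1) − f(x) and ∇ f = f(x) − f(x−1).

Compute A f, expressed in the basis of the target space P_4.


∇ f = (8/3)x + 4/3
Δ f = (8/3)x + 4
E_{4/3} f = (4/3)x^2 + (56/9)x + 397/108
(Δ + E_{4/3}) f = (4/3)x^2 + (80/9)x + 829/108
∇ f = (8/3)x + 4/3
(-3∇) f = -8x - 4
((Δ + E_{4/3}) − 3∇) f = (4/3)x^2 + (8/9)x + 397/108
(∇ + ((Δ + E_{4/3}) − 3∇)) f = (4/3)x^2 + (32/9)x + 541/108

the image equals g(x) = (4/3)x^2 + (32/9)x + 541/108


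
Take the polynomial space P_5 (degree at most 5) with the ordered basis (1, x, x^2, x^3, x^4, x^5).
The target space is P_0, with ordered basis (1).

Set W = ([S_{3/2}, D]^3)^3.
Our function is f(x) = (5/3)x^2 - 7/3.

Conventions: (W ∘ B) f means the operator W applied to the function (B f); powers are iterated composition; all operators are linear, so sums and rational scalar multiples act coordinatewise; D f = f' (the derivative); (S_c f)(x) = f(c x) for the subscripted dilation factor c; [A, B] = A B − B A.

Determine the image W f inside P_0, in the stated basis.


the result is g(x) = 0

D f = (10/3)x
S_{3/2} D f = 5x
S_{3/2} f = (15/4)x^2 - 7/3
D S_{3/2} f = (15/2)x
[S_{3/2}, D] f = -(5/2)x
D [S_{3/2}, D] f = -5/2
S_{3/2} D [S_{3/2}, D] f = -5/2
S_{3/2} [S_{3/2}, D] f = -(15/4)x
D S_{3/2} [S_{3/2}, D] f = -15/4
[S_{3/2}, D] [S_{3/2}, D] f = 5/4
D [S_{3/2}, D] [S_{3/2}, D] f = 0
S_{3/2} D [S_{3/2}, D] [S_{3/2}, D] f = 0
S_{3/2} [S_{3/2}, D] [S_{3/2}, D] f = 5/4
D S_{3/2} [S_{3/2}, D] [S_{3/2}, D] f = 0
[S_{3/2}, D] [S_{3/2}, D] [S_{3/2}, D] f = 0
D [S_{3/2}, D]^3 f = 0
S_{3/2} D [S_{3/2}, D]^3 f = 0
S_{3/2} [S_{3/2}, D]^3 f = 0
D S_{3/2} [S_{3/2}, D]^3 f = 0
[S_{3/2}, D] [S_{3/2}, D]^3 f = 0
D [S_{3/2}, D] [S_{3/2}, D]^3 f = 0
S_{3/2} D [S_{3/2}, D] [S_{3/2}, D]^3 f = 0
S_{3/2} [S_{3/2}, D] [S_{3/2}, D]^3 f = 0
D S_{3/2} [S_{3/2}, D] [S_{3/2}, D]^3 f = 0
[S_{3/2}, D] [S_{3/2}, D] [S_{3/2}, D]^3 f = 0
D [S_{3/2}, D] [S_{3/2}, D] [S_{3/2}, D]^3 f = 0
S_{3/2} D [S_{3/2}, D] [S_{3/2}, D] [S_{3/2}, D]^3 f = 0
S_{3/2} [S_{3/2}, D] [S_{3/2}, D] [S_{3/2}, D]^3 f = 0
D S_{3/2} [S_{3/2}, D] [S_{3/2}, D] [S_{3/2}, D]^3 f = 0
[S_{3/2}, D] [S_{3/2}, D] [S_{3/2}, D] [S_{3/2}, D]^3 f = 0
D [S_{3/2}, D]^3 [S_{3/2}, D]^3 f = 0
S_{3/2} D [S_{3/2}, D]^3 [S_{3/2}, D]^3 f = 0
S_{3/2} [S_{3/2}, D]^3 [S_{3/2}, D]^3 f = 0
D S_{3/2} [S_{3/2}, D]^3 [S_{3/2}, D]^3 f = 0
[S_{3/2}, D] [S_{3/2}, D]^3 [S_{3/2}, D]^3 f = 0
D [S_{3/2}, D] [S_{3/2}, D]^3 [S_{3/2}, D]^3 f = 0
S_{3/2} D [S_{3/2}, D] [S_{3/2}, D]^3 [S_{3/2}, D]^3 f = 0
S_{3/2} [S_{3/2}, D] [S_{3/2}, D]^3 [S_{3/2}, D]^3 f = 0
D S_{3/2} [S_{3/2}, D] [S_{3/2}, D]^3 [S_{3/2}, D]^3 f = 0
[S_{3/2}, D] [S_{3/2}, D] [S_{3/2}, D]^3 [S_{3/2}, D]^3 f = 0
D [S_{3/2}, D] [S_{3/2}, D] [S_{3/2}, D]^3 [S_{3/2}, D]^3 f = 0
S_{3/2} D [S_{3/2}, D] [S_{3/2}, D] [S_{3/2}, D]^3 [S_{3/2}, D]^3 f = 0
S_{3/2} [S_{3/2}, D] [S_{3/2}, D] [S_{3/2}, D]^3 [S_{3/2}, D]^3 f = 0
D S_{3/2} [S_{3/2}, D] [S_{3/2}, D] [S_{3/2}, D]^3 [S_{3/2}, D]^3 f = 0
[S_{3/2}, D] [S_{3/2}, D] [S_{3/2}, D] [S_{3/2}, D]^3 [S_{3/2}, D]^3 f = 0


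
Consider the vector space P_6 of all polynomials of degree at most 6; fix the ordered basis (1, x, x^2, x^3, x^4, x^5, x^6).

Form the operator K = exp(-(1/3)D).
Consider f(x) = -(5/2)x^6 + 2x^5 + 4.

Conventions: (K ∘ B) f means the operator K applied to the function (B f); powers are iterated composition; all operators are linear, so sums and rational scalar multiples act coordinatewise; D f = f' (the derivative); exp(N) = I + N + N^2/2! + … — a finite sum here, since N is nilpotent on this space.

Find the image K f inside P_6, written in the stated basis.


order-1 term: 5x^5 - (10/3)x^4
order-2 term: -(25/6)x^4 + (20/9)x^3
order-3 term: (50/27)x^3 - (20/27)x^2
order-4 term: -(25/54)x^2 + (10/81)x
order-5 term: (5/81)x - 2/243
order-6 term: -5/1458
the series for exp(-(1/3)D) f terminates at order 6
exp(-(1/3)D) f = -(5/2)x^6 + 7x^5 - (15/2)x^4 + (110/27)x^3 - (65/54)x^2 + (5/27)x + 5815/1458

the result is g(x) = -(5/2)x^6 + 7x^5 - (15/2)x^4 + (110/27)x^3 - (65/54)x^2 + (5/27)x + 5815/1458
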